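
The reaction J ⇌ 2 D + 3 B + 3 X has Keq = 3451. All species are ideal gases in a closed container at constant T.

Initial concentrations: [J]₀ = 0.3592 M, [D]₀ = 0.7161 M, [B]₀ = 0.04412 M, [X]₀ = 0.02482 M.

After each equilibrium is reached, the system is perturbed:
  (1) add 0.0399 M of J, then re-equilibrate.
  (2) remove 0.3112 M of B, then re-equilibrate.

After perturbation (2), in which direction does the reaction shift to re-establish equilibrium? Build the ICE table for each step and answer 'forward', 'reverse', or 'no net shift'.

Q₀ = 1.8747e-09 vs Keq = 3451 ⇒ Q<K, forward
Step 1:
                    J           D           B           X
  Initial      0.3592      0.7161     0.04412     0.02482
  Change      -0.3581      0.7162       1.074       1.074
  Equil      0.001104       1.432       1.118       1.099
  solve Keq expr → x = 0.3581; check Q = 3451
Then add 0.0399 M of J.
Step 2:
                    J           D           B           X
  Initial       0.041       1.432       1.118       1.099
  Change     -0.03877     0.07754      0.1163      0.1163
  Equil      0.002233        1.51       1.235       1.215
  solve Keq expr → x = 0.03877; check Q = 3451
Then remove 0.3112 M of B.
Step 3:
                    J           D           B           X
  Initial    0.002233        1.51      0.9235       1.215
  Change    -0.001275    0.002549    0.003824    0.003824
  Equil    9.5803e-04       1.512      0.9273       1.219
  solve Keq expr → x = 0.001275; check Q = 3451

Direction: forward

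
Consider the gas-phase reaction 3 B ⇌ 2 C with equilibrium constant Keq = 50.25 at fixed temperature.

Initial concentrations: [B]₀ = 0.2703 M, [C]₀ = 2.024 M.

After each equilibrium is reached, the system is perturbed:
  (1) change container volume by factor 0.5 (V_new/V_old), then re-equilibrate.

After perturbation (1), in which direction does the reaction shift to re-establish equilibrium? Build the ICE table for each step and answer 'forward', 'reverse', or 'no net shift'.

Q₀ = 207.4 vs Keq = 50.25 ⇒ Q>K, reverse
Step 1:
                    B           C
  init         0.2703       2.024
  Δ             0.149    -0.09933
  eq           0.4193       1.925
  solve Keq expr → x = -0.04967; check Q = 50.25
Then change container volume by factor 0.5 (V_new/V_old).
Step 2:
                    B           C
  init         0.8386       3.849
  Δ           -0.1607      0.1071
  eq           0.6779       3.956
  solve Keq expr → x = 0.05357; check Q = 50.25

Direction: forward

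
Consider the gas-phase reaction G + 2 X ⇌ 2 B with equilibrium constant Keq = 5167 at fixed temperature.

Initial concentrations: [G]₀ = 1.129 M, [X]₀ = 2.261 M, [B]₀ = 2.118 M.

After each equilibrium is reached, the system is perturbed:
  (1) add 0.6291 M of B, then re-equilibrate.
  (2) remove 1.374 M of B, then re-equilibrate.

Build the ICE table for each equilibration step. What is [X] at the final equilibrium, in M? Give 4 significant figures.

Q₀ = 0.7772 vs Keq = 5167 ⇒ Q<K, forward
Step 1:
                   G          X          B
  I            1.129      2.261      2.118
  C           -1.035     -2.071      2.071
  E          0.09369     0.1904      4.189
  solve Keq expr → x = 1.035; check Q = 5167
Then add 0.6291 M of B.
Step 2:
                   G          X          B
  I          0.09369     0.1904      4.818
  C         0.008999      0.018     -0.018
  E           0.1027     0.2084        4.8
  solve Keq expr → x = -0.008999; check Q = 5167
Then remove 1.374 M of B.
Step 3:
                   G          X          B
  I           0.1027     0.2084      3.426
  C         -0.02023   -0.04045    0.04045
  E          0.08246     0.1679      3.466
  solve Keq expr → x = 0.02023; check Q = 5167

[X]_eq = 0.1679 M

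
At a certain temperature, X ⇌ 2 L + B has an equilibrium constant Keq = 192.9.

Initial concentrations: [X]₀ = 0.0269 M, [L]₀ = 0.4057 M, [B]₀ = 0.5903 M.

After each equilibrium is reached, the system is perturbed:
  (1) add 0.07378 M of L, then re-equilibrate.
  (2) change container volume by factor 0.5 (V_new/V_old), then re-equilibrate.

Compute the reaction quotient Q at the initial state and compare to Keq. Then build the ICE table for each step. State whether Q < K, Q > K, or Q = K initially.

Q₀ = 3.612 vs Keq = 192.9 ⇒ Q<K, forward
Step 1:
                   X          L          B
  init        0.0269     0.4057     0.5903
  Δ         -0.02623    0.05246    0.02623
  eq      6.7089e-04     0.4582     0.6165
  solve Keq expr → x = 0.02623; check Q = 192.9
Then add 0.07378 M of L.
Step 2:
                   X          L          B
  init    6.7089e-04     0.5319     0.6165
  Δ       2.3156e-04 -4.6312e-04 -2.3156e-04
  eq      9.0245e-04     0.5315     0.6163
  solve Keq expr → x = -2.3156e-04; check Q = 192.9
Then change container volume by factor 0.5 (V_new/V_old).
Step 3:
                   X          L          B
  init      0.001805      1.063      1.233
  Δ         0.005243   -0.01049  -0.005243
  eq        0.007048      1.052      1.227
  solve Keq expr → x = -0.005243; check Q = 192.9

Q₀ = 3.612; Q < K (proceeds forward)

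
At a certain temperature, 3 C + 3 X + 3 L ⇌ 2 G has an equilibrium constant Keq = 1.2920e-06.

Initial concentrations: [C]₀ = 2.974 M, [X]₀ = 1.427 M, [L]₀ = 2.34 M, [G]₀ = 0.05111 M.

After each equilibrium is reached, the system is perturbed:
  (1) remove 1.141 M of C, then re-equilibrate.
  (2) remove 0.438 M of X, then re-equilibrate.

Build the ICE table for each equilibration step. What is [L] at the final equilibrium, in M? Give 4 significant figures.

Q₀ = 2.6673e-06 vs Keq = 1.2920e-06 ⇒ Q>K, reverse
Step 1:
                   C          X          L          G
  init         2.974      1.427       2.34    0.05111
  Δ          0.02082    0.02082    0.02082   -0.01388
  eq           2.995      1.448      2.361    0.03723
  solve Keq expr → x = -0.006942; check Q = 1.2920e-06
Then remove 1.141 M of C.
Step 2:
                   C          X          L          G
  init         1.854      1.448      2.361    0.03723
  Δ          0.02679    0.02679    0.02679   -0.01786
  eq           1.881      1.475      2.388    0.01937
  solve Keq expr → x = -0.00893; check Q = 1.2920e-06
Then remove 0.438 M of X.
Step 3:
                   C          X          L          G
  init         1.881      1.037      2.388    0.01937
  Δ          0.01136    0.01136    0.01136  -0.007575
  eq           1.892      1.048      2.399    0.01179
  solve Keq expr → x = -0.003787; check Q = 1.2920e-06

[L]_eq = 2.399 M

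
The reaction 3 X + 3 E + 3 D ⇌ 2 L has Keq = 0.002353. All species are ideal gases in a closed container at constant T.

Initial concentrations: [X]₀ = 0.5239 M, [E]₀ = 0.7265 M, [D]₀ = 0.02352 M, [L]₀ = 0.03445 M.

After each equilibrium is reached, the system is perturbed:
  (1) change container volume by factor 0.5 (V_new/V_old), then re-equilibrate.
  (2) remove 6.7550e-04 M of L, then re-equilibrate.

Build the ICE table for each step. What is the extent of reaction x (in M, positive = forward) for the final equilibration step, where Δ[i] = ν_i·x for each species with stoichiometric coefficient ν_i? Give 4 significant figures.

Q₀ = 1654 vs Keq = 0.002353 ⇒ Q>K, reverse
Step 1:
                   X          E          D          L
  I           0.5239     0.7265    0.02352    0.03445
  C          0.05123    0.05123    0.05123   -0.03415
  E           0.5751     0.7777    0.07475 2.9657e-04
  solve Keq expr → x = -0.01708; check Q = 0.002353
Then change container volume by factor 0.5 (V_new/V_old).
Step 2:
                   X          E          D          L
  I             1.15      1.555     0.1495 5.9313e-04
  C         -0.00819   -0.00819   -0.00819    0.00546
  E            1.142      1.547     0.1413   0.006053
  solve Keq expr → x = 0.00273; check Q = 0.002353
Then remove 6.7550e-04 M of L.
Step 3:
                   X          E          D          L
  I            1.142      1.547     0.1413   0.005377
  C       -9.0733e-04 -9.0733e-04 -9.0733e-04 6.0489e-04
  E            1.141      1.546     0.1404   0.005982
  solve Keq expr → x = 3.0244e-04; check Q = 0.002353

x = 3.0244e-04 M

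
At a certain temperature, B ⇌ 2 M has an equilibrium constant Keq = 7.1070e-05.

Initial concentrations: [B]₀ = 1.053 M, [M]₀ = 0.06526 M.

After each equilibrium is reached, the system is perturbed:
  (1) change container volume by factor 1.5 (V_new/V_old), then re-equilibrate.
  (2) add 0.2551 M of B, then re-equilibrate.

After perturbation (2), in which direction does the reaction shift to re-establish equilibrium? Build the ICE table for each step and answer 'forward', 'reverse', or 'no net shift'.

Direction: forward

Q₀ = 0.004045 vs Keq = 7.1070e-05 ⇒ Q>K, reverse
Step 1:
                   B          M
  Initial      1.053    0.06526
  Change     0.02825   -0.05649
  Equil        1.081   0.008766
  solve Keq expr → x = -0.02825; check Q = 7.1070e-05
Then change container volume by factor 1.5 (V_new/V_old).
Step 2:
                   B          M
  Initial     0.7208   0.005844
  Change  -6.5508e-04    0.00131
  Equil       0.7202   0.007154
  solve Keq expr → x = 6.5508e-04; check Q = 7.1070e-05
Then add 0.2551 M of B.
Step 3:
                   B          M
  Initial     0.9753   0.007154
  Change  -5.8436e-04   0.001169
  Equil       0.9747   0.008323
  solve Keq expr → x = 5.8436e-04; check Q = 7.1070e-05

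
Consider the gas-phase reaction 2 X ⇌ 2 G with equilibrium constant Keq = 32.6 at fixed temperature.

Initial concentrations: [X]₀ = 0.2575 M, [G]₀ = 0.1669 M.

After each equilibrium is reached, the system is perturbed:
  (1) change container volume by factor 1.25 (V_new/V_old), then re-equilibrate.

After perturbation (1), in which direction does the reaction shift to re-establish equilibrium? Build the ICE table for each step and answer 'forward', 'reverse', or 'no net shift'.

Q₀ = 0.4201 vs Keq = 32.6 ⇒ Q<K, forward
Step 1:
                    X           G
  I            0.2575      0.1669
  C           -0.1942      0.1942
  E           0.06325      0.3611
  solve Keq expr → x = 0.09712; check Q = 32.6
Then change container volume by factor 1.25 (V_new/V_old).
Step 2:
                    X           G
  I            0.0506      0.2889
  C                 0           0
  E            0.0506      0.2889
  solve Keq expr → x = 0; check Q = 32.6

Direction: no net shift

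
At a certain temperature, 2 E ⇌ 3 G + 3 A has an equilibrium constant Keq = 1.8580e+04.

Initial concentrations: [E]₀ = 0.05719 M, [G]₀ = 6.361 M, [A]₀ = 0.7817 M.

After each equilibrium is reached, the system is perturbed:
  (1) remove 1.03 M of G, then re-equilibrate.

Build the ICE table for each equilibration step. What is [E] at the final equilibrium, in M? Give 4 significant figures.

Q₀ = 3.7589e+04 vs Keq = 1.8580e+04 ⇒ Q>K, reverse
Step 1:
                    E           G           A
  Initial     0.05719       6.361      0.7817
  Change      0.01918    -0.02877    -0.02877
  Equil       0.07637       6.332      0.7529
  solve Keq expr → x = -0.009591; check Q = 1.8580e+04
Then remove 1.03 M of G.
Step 2:
                    E           G           A
  Initial     0.07637       5.302      0.7529
  Change     -0.01485     0.02228     0.02228
  Equil       0.06152       5.325      0.7752
  solve Keq expr → x = 0.007426; check Q = 1.8580e+04

[E]_eq = 0.06152 M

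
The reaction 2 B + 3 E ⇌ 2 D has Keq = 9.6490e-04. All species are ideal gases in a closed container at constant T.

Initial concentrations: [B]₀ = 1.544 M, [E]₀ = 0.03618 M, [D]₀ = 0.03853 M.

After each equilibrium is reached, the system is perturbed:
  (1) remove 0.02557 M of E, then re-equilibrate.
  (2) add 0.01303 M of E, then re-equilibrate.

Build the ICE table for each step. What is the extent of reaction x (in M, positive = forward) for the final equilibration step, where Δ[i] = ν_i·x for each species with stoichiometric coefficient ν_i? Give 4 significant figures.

Q₀ = 13.15 vs Keq = 9.6490e-04 ⇒ Q>K, reverse
Step 1:
                   B          E          D
  Initial      1.544    0.03618    0.03853
  Change     0.03716    0.05574   -0.03716
  Equil        1.581    0.09192   0.001369
  solve Keq expr → x = -0.01858; check Q = 9.6490e-04
Then remove 0.02557 M of E.
Step 2:
                   B          E          D
  Initial      1.581    0.06635   0.001369
  Change  5.1440e-04 7.7160e-04 -5.1440e-04
  Equil        1.582    0.06712 8.5442e-04
  solve Keq expr → x = -2.5720e-04; check Q = 9.6490e-04
Then add 0.01303 M of E.
Step 3:
                   B          E          D
  Initial      1.582    0.08015 8.5442e-04
  Change  -2.5243e-04 -3.7865e-04 2.5243e-04
  Equil        1.581    0.07977   0.001107
  solve Keq expr → x = 1.2622e-04; check Q = 9.6490e-04

x = 1.2622e-04 M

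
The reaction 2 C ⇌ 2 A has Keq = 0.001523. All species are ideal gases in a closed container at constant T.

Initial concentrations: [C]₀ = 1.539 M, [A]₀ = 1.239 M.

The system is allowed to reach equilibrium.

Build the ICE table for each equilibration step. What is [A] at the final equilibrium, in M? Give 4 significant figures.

Q₀ = 0.6481 vs Keq = 0.001523 ⇒ Q>K, reverse
Step 1:
                  C         A
  Initial     1.539     1.239
  Change      1.135    -1.135
  Equil       2.674    0.1043
  solve Keq expr → x = -0.5673; check Q = 0.001523

[A]_eq = 0.1043 M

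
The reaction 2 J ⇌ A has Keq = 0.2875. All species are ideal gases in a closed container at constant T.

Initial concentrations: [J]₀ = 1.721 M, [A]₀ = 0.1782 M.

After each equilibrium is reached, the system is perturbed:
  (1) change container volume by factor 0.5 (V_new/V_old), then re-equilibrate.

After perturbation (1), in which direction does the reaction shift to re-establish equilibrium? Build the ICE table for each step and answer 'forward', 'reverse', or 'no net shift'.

Direction: forward

Q₀ = 0.06017 vs Keq = 0.2875 ⇒ Q<K, forward
Step 1:
                   J          A
  Initial      1.721     0.1782
  Change     -0.5003     0.2502
  Equil        1.221     0.4284
  solve Keq expr → x = 0.2502; check Q = 0.2875
Then change container volume by factor 0.5 (V_new/V_old).
Step 2:
                   J          A
  Initial      2.441     0.8567
  Change     -0.4856     0.2428
  Equil        1.956        1.1
  solve Keq expr → x = 0.2428; check Q = 0.2875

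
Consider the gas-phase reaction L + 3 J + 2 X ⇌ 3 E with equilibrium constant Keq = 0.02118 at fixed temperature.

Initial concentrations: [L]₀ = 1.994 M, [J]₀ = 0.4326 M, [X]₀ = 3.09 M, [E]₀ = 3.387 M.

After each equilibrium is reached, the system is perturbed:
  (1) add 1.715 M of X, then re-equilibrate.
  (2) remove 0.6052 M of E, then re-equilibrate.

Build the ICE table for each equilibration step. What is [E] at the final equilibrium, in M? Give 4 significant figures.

Q₀ = 25.21 vs Keq = 0.02118 ⇒ Q>K, reverse
Step 1:
                    L           J           X           E
  I             1.994      0.4326        3.09       3.387
  C            0.5048       1.514        1.01      -1.514
  E             2.499       1.947         4.1       1.873
  solve Keq expr → x = -0.5048; check Q = 0.02118
Then add 1.715 M of X.
Step 2:
                    L           J           X           E
  I             2.499       1.947       5.815       1.873
  C          -0.06628     -0.1988     -0.1326      0.1988
  E             2.433       1.748       5.682       2.071
  solve Keq expr → x = 0.06628; check Q = 0.02118
Then remove 0.6052 M of E.
Step 3:
                    L           J           X           E
  I             2.433       1.748       5.682       1.466
  C           -0.0839     -0.2517     -0.1678      0.2517
  E             2.349       1.497       5.514       1.718
  solve Keq expr → x = 0.0839; check Q = 0.02118

[E]_eq = 1.718 M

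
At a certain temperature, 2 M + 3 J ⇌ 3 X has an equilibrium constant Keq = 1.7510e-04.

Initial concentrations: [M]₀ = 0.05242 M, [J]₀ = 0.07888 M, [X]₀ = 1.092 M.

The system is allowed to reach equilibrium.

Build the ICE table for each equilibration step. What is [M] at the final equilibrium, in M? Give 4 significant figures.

Q₀ = 9.6555e+05 vs Keq = 1.7510e-04 ⇒ Q>K, reverse
Step 1:
                  M         J         X
  init      0.05242   0.07888     1.092
  Δ          0.6937      1.04     -1.04
  eq         0.7461     1.119   0.05151
  solve Keq expr → x = -0.3468; check Q = 1.7510e-04

[M]_eq = 0.7461 M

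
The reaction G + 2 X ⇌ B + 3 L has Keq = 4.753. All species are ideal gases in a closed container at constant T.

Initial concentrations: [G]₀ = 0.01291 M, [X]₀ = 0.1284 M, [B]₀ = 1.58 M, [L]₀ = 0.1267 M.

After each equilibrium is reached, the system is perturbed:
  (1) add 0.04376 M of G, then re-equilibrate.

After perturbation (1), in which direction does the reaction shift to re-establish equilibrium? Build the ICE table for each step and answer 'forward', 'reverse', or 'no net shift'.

Q₀ = 15.1 vs Keq = 4.753 ⇒ Q>K, reverse
Step 1:
                    G           X           B           L
  Initial     0.01291      0.1284        1.58      0.1267
  Change     0.006802      0.0136   -0.006802    -0.02041
  Equil       0.01971       0.142       1.573      0.1063
  solve Keq expr → x = -0.006802; check Q = 4.753
Then add 0.04376 M of G.
Step 2:
                    G           X           B           L
  Initial     0.06347       0.142       1.573      0.1063
  Change    -0.009511    -0.01902    0.009511     0.02853
  Equil       0.05396       0.123       1.583      0.1348
  solve Keq expr → x = 0.009511; check Q = 4.753

Direction: forward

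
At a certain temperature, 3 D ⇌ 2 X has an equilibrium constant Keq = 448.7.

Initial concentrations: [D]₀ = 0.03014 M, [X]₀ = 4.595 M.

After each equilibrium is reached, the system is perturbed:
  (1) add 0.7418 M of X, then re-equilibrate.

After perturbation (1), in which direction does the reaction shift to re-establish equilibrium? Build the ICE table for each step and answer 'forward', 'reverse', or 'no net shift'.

Direction: reverse

Q₀ = 7.7115e+05 vs Keq = 448.7 ⇒ Q>K, reverse
Step 1:
                  D         X
  Initial   0.03014     4.595
  Change     0.3196   -0.2131
  Equil      0.3498     4.382
  solve Keq expr → x = -0.1065; check Q = 448.7
Then add 0.7418 M of X.
Step 2:
                  D         X
  Initial    0.3498     5.124
  Change    0.03718  -0.02479
  Equil       0.387     5.099
  solve Keq expr → x = -0.01239; check Q = 448.7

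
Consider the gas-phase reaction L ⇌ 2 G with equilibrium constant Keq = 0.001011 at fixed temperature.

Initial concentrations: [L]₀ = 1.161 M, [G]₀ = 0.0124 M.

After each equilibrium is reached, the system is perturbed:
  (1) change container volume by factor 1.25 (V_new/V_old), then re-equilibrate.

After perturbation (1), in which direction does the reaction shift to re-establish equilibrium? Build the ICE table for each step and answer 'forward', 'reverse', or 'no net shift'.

Q₀ = 1.3244e-04 vs Keq = 0.001011 ⇒ Q<K, forward
Step 1:
                   L          G
  Initial      1.161     0.0124
  Change    -0.01085     0.0217
  Equil         1.15     0.0341
  solve Keq expr → x = 0.01085; check Q = 0.001011
Then change container volume by factor 1.25 (V_new/V_old).
Step 2:
                   L          G
  Initial     0.9201    0.02728
  Change   -0.001597   0.003193
  Equil       0.9185    0.03047
  solve Keq expr → x = 0.001597; check Q = 0.001011

Direction: forward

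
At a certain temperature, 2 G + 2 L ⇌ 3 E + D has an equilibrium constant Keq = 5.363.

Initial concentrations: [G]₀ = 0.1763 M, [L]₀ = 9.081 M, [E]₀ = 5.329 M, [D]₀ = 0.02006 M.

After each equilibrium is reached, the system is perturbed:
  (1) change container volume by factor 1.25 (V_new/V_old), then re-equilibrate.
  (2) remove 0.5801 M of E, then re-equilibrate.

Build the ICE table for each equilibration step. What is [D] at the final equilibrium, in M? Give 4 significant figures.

[D]_eq = 0.04189 M

Q₀ = 1.184 vs Keq = 5.363 ⇒ Q<K, forward
Step 1:
                   G          L          E          D
  init        0.1763      9.081      5.329    0.02006
  Δ         -0.04932   -0.04932    0.07398    0.02466
  eq           0.127      9.032      5.403    0.04472
  solve Keq expr → x = 0.02466; check Q = 5.363
Then change container volume by factor 1.25 (V_new/V_old).
Step 2:
                   G          L          E          D
  init        0.1016      7.225      4.322    0.03578
  Δ                0          0          0          0
  eq          0.1016      7.225      4.322    0.03578
  solve Keq expr → x = 0; check Q = 5.363
Then remove 0.5801 M of E.
Step 3:
                   G          L          E          D
  init        0.1016      7.225      3.742    0.03578
  Δ         -0.01223   -0.01223    0.01834   0.006114
  eq         0.08936      7.213      3.761    0.04189
  solve Keq expr → x = 0.006114; check Q = 5.363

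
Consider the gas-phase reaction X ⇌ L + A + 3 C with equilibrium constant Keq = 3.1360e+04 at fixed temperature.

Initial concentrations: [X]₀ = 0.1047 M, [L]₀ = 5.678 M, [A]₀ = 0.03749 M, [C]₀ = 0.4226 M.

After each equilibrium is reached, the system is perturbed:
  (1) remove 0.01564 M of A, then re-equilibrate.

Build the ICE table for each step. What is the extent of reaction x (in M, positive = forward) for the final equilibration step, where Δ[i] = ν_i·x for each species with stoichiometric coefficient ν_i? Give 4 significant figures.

x = 1.1527e-06 M

Q₀ = 0.1534 vs Keq = 3.1360e+04 ⇒ Q<K, forward
Step 1:
                    X           L           A           C
  Initial      0.1047       5.678     0.03749      0.4226
  Change      -0.1047      0.1047      0.1047      0.3141
  Equil    1.0481e-05       5.783      0.1422      0.7367
  solve Keq expr → x = 0.1047; check Q = 3.1360e+04
Then remove 0.01564 M of A.
Step 2:
                    X           L           A           C
  Initial  1.0481e-05       5.783      0.1265      0.7367
  Change  -1.1527e-06  1.1527e-06  1.1527e-06  3.4582e-06
  Equil    9.3284e-06       5.783      0.1265      0.7367
  solve Keq expr → x = 1.1527e-06; check Q = 3.1360e+04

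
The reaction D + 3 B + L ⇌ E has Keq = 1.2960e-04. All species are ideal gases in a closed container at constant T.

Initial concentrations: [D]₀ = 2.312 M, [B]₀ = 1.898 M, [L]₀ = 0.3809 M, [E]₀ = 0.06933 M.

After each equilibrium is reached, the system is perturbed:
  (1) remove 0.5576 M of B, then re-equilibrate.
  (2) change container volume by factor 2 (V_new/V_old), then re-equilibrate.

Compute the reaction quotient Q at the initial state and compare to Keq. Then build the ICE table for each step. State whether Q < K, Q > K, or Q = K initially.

Q₀ = 0.01151; Q > K (proceeds reverse)

Q₀ = 0.01151 vs Keq = 1.2960e-04 ⇒ Q>K, reverse
Step 1:
                    D           B           L           E
  Initial       2.312       1.898      0.3809     0.06933
  Change      0.06804      0.2041     0.06804    -0.06804
  Equil          2.38       2.102      0.4489    0.001286
  solve Keq expr → x = -0.06804; check Q = 1.2960e-04
Then remove 0.5576 M of B.
Step 2:
                    D           B           L           E
  Initial        2.38       1.545      0.4489    0.001286
  Change   7.7277e-04    0.002318  7.7277e-04 -7.7277e-04
  Equil         2.381       1.547      0.4497  5.1359e-04
  solve Keq expr → x = -7.7277e-04; check Q = 1.2960e-04
Then change container volume by factor 2 (V_new/V_old).
Step 3:
                    D           B           L           E
  Initial        1.19      0.7734      0.2249  2.5679e-04
  Change   2.4068e-04  7.2203e-04  2.4068e-04 -2.4068e-04
  Equil         1.191      0.7741      0.2251  1.6115e-05
  solve Keq expr → x = -2.4068e-04; check Q = 1.2960e-04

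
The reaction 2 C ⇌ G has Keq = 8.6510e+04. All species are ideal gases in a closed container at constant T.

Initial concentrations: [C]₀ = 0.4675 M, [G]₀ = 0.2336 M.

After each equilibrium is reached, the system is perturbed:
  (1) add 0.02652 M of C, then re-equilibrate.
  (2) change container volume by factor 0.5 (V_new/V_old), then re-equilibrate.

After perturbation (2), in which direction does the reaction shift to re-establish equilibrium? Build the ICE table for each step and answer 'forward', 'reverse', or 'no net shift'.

Q₀ = 1.069 vs Keq = 8.6510e+04 ⇒ Q<K, forward
Step 1:
                  C         G
  I          0.4675    0.2336
  C         -0.4652    0.2326
  E        0.002321    0.4662
  solve Keq expr → x = 0.2326; check Q = 8.6510e+04
Then add 0.02652 M of C.
Step 2:
                  C         G
  I         0.02884    0.4662
  C        -0.02649   0.01324
  E        0.002354    0.4794
  solve Keq expr → x = 0.01324; check Q = 8.6510e+04
Then change container volume by factor 0.5 (V_new/V_old).
Step 3:
                  C         G
  I        0.004708    0.9589
  C       -0.001378 6.8891e-04
  E         0.00333    0.9596
  solve Keq expr → x = 6.8891e-04; check Q = 8.6510e+04

Direction: forward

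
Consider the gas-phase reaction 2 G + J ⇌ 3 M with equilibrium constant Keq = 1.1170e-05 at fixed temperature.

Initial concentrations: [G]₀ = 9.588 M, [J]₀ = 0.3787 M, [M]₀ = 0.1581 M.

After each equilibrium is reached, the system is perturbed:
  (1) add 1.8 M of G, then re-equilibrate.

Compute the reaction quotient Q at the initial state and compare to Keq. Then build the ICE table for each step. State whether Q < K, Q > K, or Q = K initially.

Q₀ = 1.1351e-04; Q > K (proceeds reverse)

Q₀ = 1.1351e-04 vs Keq = 1.1170e-05 ⇒ Q>K, reverse
Step 1:
                  G         J         M
  init        9.588    0.3787    0.1581
  Δ         0.05539   0.02769  -0.08308
  eq          9.643    0.4064   0.07502
  solve Keq expr → x = -0.02769; check Q = 1.1170e-05
Then add 1.8 M of G.
Step 2:
                  G         J         M
  init        11.44    0.4064   0.07502
  Δ       -0.005889 -0.002945  0.008834
  eq          11.44    0.4035   0.08385
  solve Keq expr → x = 0.002945; check Q = 1.1170e-05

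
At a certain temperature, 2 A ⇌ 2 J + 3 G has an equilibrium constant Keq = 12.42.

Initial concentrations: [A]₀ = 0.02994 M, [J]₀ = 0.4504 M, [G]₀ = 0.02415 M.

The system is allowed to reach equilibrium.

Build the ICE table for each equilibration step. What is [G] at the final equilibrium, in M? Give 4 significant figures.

Q₀ = 0.003187 vs Keq = 12.42 ⇒ Q<K, forward
Step 1:
                    A           J           G
  init        0.02994      0.4504     0.02415
  Δ          -0.02766     0.02766     0.04149
  eq         0.002281      0.4781     0.06564
  solve Keq expr → x = 0.01383; check Q = 12.42

[G]_eq = 0.06564 M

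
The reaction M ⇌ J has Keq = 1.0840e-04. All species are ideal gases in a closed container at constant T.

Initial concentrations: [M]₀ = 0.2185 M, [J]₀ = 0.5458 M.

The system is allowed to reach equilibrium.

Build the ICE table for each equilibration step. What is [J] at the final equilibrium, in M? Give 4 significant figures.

Q₀ = 2.498 vs Keq = 1.0840e-04 ⇒ Q>K, reverse
Step 1:
                  M         J
  Initial    0.2185    0.5458
  Change     0.5457   -0.5457
  Equil      0.7642 8.2841e-05
  solve Keq expr → x = -0.5457; check Q = 1.0840e-04

[J]_eq = 8.2841e-05 M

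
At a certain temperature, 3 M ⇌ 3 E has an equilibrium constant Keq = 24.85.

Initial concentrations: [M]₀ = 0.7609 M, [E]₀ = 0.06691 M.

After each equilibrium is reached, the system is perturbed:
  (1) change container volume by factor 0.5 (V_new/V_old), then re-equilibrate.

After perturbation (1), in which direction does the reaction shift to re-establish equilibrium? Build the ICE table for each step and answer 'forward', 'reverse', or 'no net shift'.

Q₀ = 6.7997e-04 vs Keq = 24.85 ⇒ Q<K, forward
Step 1:
                   M          E
  Initial     0.7609    0.06691
  Change     -0.5496     0.5496
  Equil       0.2113     0.6165
  solve Keq expr → x = 0.1832; check Q = 24.85
Then change container volume by factor 0.5 (V_new/V_old).
Step 2:
                   M          E
  Initial     0.4226      1.233
  Change           0          0
  Equil       0.4226      1.233
  solve Keq expr → x = 0; check Q = 24.85

Direction: no net shift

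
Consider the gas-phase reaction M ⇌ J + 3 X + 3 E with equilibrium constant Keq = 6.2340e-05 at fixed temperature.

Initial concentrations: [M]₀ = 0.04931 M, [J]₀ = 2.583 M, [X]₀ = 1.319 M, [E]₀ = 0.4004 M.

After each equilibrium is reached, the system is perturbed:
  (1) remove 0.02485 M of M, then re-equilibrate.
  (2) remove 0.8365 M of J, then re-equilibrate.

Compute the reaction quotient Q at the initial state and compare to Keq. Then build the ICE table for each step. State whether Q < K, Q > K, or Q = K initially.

Q₀ = 7.716; Q > K (proceeds reverse)

Q₀ = 7.716 vs Keq = 6.2340e-05 ⇒ Q>K, reverse
Step 1:
                  M         J         X         E
  init      0.04931     2.583     1.319    0.4004
  Δ          0.1276   -0.1276   -0.3828   -0.3828
  eq         0.1769     2.455    0.9362   0.01762
  solve Keq expr → x = -0.1276; check Q = 6.2340e-05
Then remove 0.02485 M of M.
Step 2:
                  M         J         X         E
  init       0.1521     2.455    0.9362   0.01762
  Δ       2.8038e-04 -2.8038e-04 -8.4115e-04 -8.4115e-04
  eq         0.1523     2.455    0.9354   0.01678
  solve Keq expr → x = -2.8038e-04; check Q = 6.2340e-05
Then remove 0.8365 M of J.
Step 3:
                  M         J         X         E
  init       0.1523     1.619    0.9354   0.01678
  Δ       -8.0443e-04 8.0443e-04  0.002413  0.002413
  eq         0.1515     1.619    0.9378    0.0192
  solve Keq expr → x = 8.0443e-04; check Q = 6.2340e-05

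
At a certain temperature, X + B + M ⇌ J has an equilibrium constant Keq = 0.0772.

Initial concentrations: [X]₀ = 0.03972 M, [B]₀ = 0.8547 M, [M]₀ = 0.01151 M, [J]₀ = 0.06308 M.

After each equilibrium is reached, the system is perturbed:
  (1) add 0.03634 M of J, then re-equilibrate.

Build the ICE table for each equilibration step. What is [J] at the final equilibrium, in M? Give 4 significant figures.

Q₀ = 161.4 vs Keq = 0.0772 ⇒ Q>K, reverse
Step 1:
                    X           B           M           J
  I           0.03972      0.8547     0.01151     0.06308
  C           0.06254     0.06254     0.06254    -0.06254
  E            0.1023      0.9172     0.07405  5.3625e-04
  solve Keq expr → x = -0.06254; check Q = 0.0772
Then add 0.03634 M of J.
Step 2:
                    X           B           M           J
  I            0.1023      0.9172     0.07405     0.03688
  C           0.03576     0.03576     0.03576    -0.03576
  E             0.138       0.953      0.1098    0.001115
  solve Keq expr → x = -0.03576; check Q = 0.0772

[J]_eq = 0.001115 M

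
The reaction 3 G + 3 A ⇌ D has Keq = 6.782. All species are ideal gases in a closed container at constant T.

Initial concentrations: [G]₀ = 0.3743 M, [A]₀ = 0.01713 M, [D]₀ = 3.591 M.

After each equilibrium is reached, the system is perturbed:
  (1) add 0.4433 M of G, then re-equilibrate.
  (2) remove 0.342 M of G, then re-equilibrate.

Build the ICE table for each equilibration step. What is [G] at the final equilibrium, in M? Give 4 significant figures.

Q₀ = 1.3623e+07 vs Keq = 6.782 ⇒ Q>K, reverse
Step 1:
                   G          A          D
  init        0.3743    0.01713      3.591
  Δ           0.7113     0.7113    -0.2371
  eq           1.086     0.7284      3.354
  solve Keq expr → x = -0.2371; check Q = 6.782
Then add 0.4433 M of G.
Step 2:
                   G          A          D
  init         1.529     0.7284      3.354
  Δ          -0.1515    -0.1515    0.05049
  eq           1.377      0.577      3.404
  solve Keq expr → x = 0.05049; check Q = 6.782
Then remove 0.342 M of G.
Step 3:
                   G          A          D
  init         1.035      0.577      3.404
  Δ           0.1127     0.1127   -0.03756
  eq           1.148     0.6897      3.367
  solve Keq expr → x = -0.03756; check Q = 6.782

[G]_eq = 1.148 M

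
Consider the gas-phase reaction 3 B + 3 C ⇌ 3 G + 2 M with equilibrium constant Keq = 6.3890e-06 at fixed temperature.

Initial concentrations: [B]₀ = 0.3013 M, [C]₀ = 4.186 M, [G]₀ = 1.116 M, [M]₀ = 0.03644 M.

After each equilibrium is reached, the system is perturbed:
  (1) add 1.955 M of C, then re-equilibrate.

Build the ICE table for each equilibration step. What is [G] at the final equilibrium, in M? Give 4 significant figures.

Q₀ = 9.1993e-04 vs Keq = 6.3890e-06 ⇒ Q>K, reverse
Step 1:
                    B           C           G           M
  init         0.3013       4.186       1.116     0.03644
  Δ           0.04846     0.04846    -0.04846    -0.03231
  eq           0.3498       4.234       1.068    0.004131
  solve Keq expr → x = -0.01615; check Q = 6.3890e-06
Then add 1.955 M of C.
Step 2:
                    B           C           G           M
  init         0.3498       6.189       1.068    0.004131
  Δ         -0.004466   -0.004466    0.004466    0.002977
  eq           0.3453       6.185       1.072    0.007108
  solve Keq expr → x = 0.001489; check Q = 6.3890e-06

[G]_eq = 1.072 M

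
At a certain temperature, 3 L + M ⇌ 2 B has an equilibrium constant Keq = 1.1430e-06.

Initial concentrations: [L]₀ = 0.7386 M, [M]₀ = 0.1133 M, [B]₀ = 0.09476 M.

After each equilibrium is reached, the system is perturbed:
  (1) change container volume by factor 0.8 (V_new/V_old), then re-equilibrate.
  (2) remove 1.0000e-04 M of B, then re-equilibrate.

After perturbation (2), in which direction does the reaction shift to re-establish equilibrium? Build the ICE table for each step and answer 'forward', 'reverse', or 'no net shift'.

Q₀ = 0.1967 vs Keq = 1.1430e-06 ⇒ Q>K, reverse
Step 1:
                  L         M         B
  Initial    0.7386    0.1133   0.09476
  Change     0.1416    0.0472  -0.09441
  Equil      0.8802    0.1605 3.5371e-04
  solve Keq expr → x = -0.0472; check Q = 1.1430e-06
Then change container volume by factor 0.8 (V_new/V_old).
Step 2:
                  L         M         B
  Initial       1.1    0.2006 4.4213e-04
  Change  -1.6550e-04 -5.5166e-05 1.1033e-04
  Equil         1.1    0.2006 5.5247e-04
  solve Keq expr → x = 5.5166e-05; check Q = 1.1430e-06
Then remove 1.0000e-04 M of B.
Step 3:
                  L         M         B
  Initial       1.1    0.2006 4.5247e-04
  Change  -1.4973e-04 -4.9909e-05 9.9818e-05
  Equil         1.1    0.2005 5.5229e-04
  solve Keq expr → x = 4.9909e-05; check Q = 1.1430e-06

Direction: forward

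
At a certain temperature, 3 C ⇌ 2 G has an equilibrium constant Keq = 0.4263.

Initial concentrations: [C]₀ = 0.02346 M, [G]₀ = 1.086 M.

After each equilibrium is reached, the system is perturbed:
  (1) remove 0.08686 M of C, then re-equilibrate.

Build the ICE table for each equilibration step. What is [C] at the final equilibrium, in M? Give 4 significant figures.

Q₀ = 9.1343e+04 vs Keq = 0.4263 ⇒ Q>K, reverse
Step 1:
                  C         G
  init      0.02346     1.086
  Δ          0.8414   -0.5609
  eq         0.8648    0.5251
  solve Keq expr → x = -0.2805; check Q = 0.4263
Then remove 0.08686 M of C.
Step 2:
                  C         G
  init        0.778    0.5251
  Δ         0.04992  -0.03328
  eq         0.8279    0.4918
  solve Keq expr → x = -0.01664; check Q = 0.4263

[C]_eq = 0.8279 M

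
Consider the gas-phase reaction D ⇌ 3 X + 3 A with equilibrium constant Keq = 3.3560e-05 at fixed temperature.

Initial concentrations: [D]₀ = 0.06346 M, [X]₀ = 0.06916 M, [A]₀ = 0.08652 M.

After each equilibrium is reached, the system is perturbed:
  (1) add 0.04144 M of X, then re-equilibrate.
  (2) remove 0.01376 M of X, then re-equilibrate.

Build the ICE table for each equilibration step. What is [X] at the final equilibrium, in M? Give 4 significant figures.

Q₀ = 3.3761e-06 vs Keq = 3.3560e-05 ⇒ Q<K, forward
Step 1:
                  D         X         A
  init      0.06346   0.06916   0.08652
  Δ        -0.01082   0.03245   0.03245
  eq        0.05264    0.1016     0.119
  solve Keq expr → x = 0.01082; check Q = 3.3560e-05
Then add 0.04144 M of X.
Step 2:
                  D         X         A
  init      0.05264    0.1431     0.119
  Δ        0.006127  -0.01838  -0.01838
  eq        0.05877    0.1247    0.1006
  solve Keq expr → x = -0.006127; check Q = 3.3560e-05
Then remove 0.01376 M of X.
Step 3:
                  D         X         A
  init      0.05877    0.1109    0.1006
  Δ       -0.001913  0.005738  0.005738
  eq        0.05686    0.1166    0.1063
  solve Keq expr → x = 0.001913; check Q = 3.3560e-05

[X]_eq = 0.1166 M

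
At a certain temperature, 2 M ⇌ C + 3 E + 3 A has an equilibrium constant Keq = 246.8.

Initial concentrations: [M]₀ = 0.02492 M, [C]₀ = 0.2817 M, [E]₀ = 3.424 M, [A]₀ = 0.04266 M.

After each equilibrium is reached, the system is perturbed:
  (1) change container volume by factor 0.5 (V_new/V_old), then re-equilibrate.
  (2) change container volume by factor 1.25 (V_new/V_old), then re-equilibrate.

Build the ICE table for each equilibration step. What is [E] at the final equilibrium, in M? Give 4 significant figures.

Q₀ = 1.414 vs Keq = 246.8 ⇒ Q<K, forward
Step 1:
                  M         C         E         A
  Initial   0.02492    0.2817     3.424   0.04266
  Change   -0.02052   0.01026   0.03079   0.03079
  Equil    0.004396     0.292     3.455   0.07345
  solve Keq expr → x = 0.01026; check Q = 246.8
Then change container volume by factor 0.5 (V_new/V_old).
Step 2:
                  M         C         E         A
  Initial  0.008792    0.5839      6.91    0.1469
  Change    0.02355  -0.01177  -0.03532  -0.03532
  Equil     0.03234    0.5721     6.874    0.1116
  solve Keq expr → x = -0.01177; check Q = 246.8
Then change container volume by factor 1.25 (V_new/V_old).
Step 3:
                  M         C         E         A
  Initial   0.02587    0.4577     5.499   0.08926
  Change  -0.007887  0.003944   0.01183   0.01183
  Equil     0.01798    0.4617     5.511    0.1011
  solve Keq expr → x = 0.003944; check Q = 246.8

[E]_eq = 5.511 M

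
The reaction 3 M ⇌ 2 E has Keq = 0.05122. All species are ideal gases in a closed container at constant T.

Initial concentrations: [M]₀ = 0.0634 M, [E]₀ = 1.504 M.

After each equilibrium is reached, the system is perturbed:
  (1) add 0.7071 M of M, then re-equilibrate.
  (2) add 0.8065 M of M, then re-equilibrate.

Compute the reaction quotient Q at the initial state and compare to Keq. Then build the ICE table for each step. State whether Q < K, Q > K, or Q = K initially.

Q₀ = 8876; Q > K (proceeds reverse)

Q₀ = 8876 vs Keq = 0.05122 ⇒ Q>K, reverse
Step 1:
                  M         E
  I          0.0634     1.504
  C           1.556    -1.038
  E            1.62    0.4665
  solve Keq expr → x = -0.5188; check Q = 0.05122
Then add 0.7071 M of M.
Step 2:
                  M         E
  I           2.327    0.4665
  C         -0.2883    0.1922
  E           2.038    0.6587
  solve Keq expr → x = 0.09609; check Q = 0.05122
Then add 0.8065 M of M.
Step 3:
                  M         E
  I           2.845    0.6587
  C         -0.3499    0.2333
  E           2.495     0.892
  solve Keq expr → x = 0.1166; check Q = 0.05122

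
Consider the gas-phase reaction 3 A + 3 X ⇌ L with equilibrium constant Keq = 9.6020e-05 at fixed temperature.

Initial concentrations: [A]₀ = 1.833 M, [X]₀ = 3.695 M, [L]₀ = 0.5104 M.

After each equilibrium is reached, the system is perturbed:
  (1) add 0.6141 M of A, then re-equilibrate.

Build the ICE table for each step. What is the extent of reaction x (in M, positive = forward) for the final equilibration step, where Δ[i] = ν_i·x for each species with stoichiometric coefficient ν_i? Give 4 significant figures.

x = 0.06657 M

Q₀ = 0.001643 vs Keq = 9.6020e-05 ⇒ Q>K, reverse
Step 1:
                    A           X           L
  Initial       1.833       3.695      0.5104
  Change         0.93        0.93       -0.31
  Equil         2.763       4.625      0.2004
  solve Keq expr → x = -0.31; check Q = 9.6020e-05
Then add 0.6141 M of A.
Step 2:
                    A           X           L
  Initial       3.377       4.625      0.2004
  Change      -0.1997     -0.1997     0.06657
  Equil         3.177       4.425       0.267
  solve Keq expr → x = 0.06657; check Q = 9.6020e-05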